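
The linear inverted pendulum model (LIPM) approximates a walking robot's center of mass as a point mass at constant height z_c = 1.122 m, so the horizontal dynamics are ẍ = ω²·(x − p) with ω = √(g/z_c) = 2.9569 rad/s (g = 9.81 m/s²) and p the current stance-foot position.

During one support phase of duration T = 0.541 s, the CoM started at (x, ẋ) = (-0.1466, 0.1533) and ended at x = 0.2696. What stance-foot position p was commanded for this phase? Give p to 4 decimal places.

ωT = 2.9569·0.541 = 1.599683; cosh(ωT) = 2.576711, sinh(ωT) = 2.374751
x(T) = p + (x₀−p)·cosh(ωT) + (ẋ₀/ω)·sinh(ωT) ⇒ p·(1 − cosh) = x(T) − x₀·cosh − (ẋ₀/ω)·sinh
numerator   = 0.2696 − (-0.1466)·2.576711 − (0.1533/2.9569)·2.374751 = 0.524227
denominator = 1 − 2.576711 = -1.576711
p = 0.524227 / -1.576711 = -0.3325

p = -0.3325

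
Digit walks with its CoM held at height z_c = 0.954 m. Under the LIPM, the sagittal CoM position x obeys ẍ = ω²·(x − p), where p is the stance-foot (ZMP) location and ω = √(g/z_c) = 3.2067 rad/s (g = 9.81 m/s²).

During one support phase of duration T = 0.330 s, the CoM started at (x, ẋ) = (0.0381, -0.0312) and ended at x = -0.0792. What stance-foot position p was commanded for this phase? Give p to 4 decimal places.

ωT = 3.2067·0.330 = 1.058211; cosh(ωT) = 1.614144, sinh(ωT) = 1.267068
x(T) = p + (x₀−p)·cosh(ωT) + (ẋ₀/ω)·sinh(ωT) ⇒ p·(1 − cosh) = x(T) − x₀·cosh − (ẋ₀/ω)·sinh
numerator   = -0.0792 − (0.0381)·1.614144 − (-0.0312/3.2067)·1.267068 = -0.128371
denominator = 1 − 1.614144 = -0.614144
p = -0.128371 / -0.614144 = 0.2090

p = 0.2090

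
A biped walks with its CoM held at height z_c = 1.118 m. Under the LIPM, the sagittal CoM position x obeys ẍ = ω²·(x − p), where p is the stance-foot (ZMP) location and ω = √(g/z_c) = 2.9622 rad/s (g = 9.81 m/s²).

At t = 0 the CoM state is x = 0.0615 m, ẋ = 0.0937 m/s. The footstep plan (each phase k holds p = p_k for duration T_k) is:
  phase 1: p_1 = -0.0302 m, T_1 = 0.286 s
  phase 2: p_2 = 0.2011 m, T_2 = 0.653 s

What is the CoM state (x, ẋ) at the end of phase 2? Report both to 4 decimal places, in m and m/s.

phase 1: p=-0.0302, T=0.286, ωT=0.847189, cosh=1.380849, sinh=0.952231; start (x,ẋ)=(0.061500, 0.093700) → end (x,ẋ)=(0.126545, 0.388044)
phase 2: p=0.2011, T=0.653, ωT=1.934317, cosh=3.531918, sinh=3.387395; start (x,ẋ)=(0.126545, 0.388044) → end (x,ẋ)=(0.381520, 0.622440)

x = 0.3815, ẋ = 0.6224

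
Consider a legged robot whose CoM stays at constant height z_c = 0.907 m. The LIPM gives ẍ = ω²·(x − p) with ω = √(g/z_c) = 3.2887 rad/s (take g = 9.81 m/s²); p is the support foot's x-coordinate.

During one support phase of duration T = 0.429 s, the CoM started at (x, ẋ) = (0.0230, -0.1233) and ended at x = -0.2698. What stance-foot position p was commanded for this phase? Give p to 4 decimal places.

p = 0.2112

ωT = 3.2887·0.429 = 1.410852; cosh(ωT) = 2.171692, sinh(ωT) = 1.927756
x(T) = p + (x₀−p)·cosh(ωT) + (ẋ₀/ω)·sinh(ωT) ⇒ p·(1 − cosh) = x(T) − x₀·cosh − (ẋ₀/ω)·sinh
numerator   = -0.2698 − (0.0230)·2.171692 − (-0.1233/3.2887)·1.927756 = -0.247473
denominator = 1 − 2.171692 = -1.171692
p = -0.247473 / -1.171692 = 0.2112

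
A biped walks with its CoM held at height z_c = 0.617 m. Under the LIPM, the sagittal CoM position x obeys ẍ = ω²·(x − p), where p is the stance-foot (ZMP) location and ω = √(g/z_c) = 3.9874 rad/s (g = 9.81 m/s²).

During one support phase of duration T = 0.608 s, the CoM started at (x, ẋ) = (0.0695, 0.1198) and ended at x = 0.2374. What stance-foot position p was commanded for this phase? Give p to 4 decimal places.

ωT = 3.9874·0.608 = 2.424339; cosh(ωT) = 5.691650, sinh(ωT) = 5.603113
x(T) = p + (x₀−p)·cosh(ωT) + (ẋ₀/ω)·sinh(ωT) ⇒ p·(1 − cosh) = x(T) − x₀·cosh − (ẋ₀/ω)·sinh
numerator   = 0.2374 − (0.0695)·5.691650 − (0.1198/3.9874)·5.603113 = -0.326513
denominator = 1 − 5.691650 = -4.691650
p = -0.326513 / -4.691650 = 0.0696

p = 0.0696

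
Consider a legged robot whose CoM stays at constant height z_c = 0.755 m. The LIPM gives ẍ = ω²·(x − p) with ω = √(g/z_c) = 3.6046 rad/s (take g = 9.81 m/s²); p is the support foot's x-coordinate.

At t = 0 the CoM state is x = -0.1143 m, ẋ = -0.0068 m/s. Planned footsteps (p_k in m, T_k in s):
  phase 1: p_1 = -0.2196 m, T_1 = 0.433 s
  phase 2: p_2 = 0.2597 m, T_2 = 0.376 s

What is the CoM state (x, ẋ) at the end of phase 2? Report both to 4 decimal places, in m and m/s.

phase 1: p=-0.2196, T=0.433, ωT=1.560792, cosh=2.486280, sinh=2.276311; start (x,ẋ)=(-0.114300, -0.006800) → end (x,ẋ)=(0.037911, 0.847100)
phase 2: p=0.2597, T=0.376, ωT=1.355330, cosh=2.067951, sinh=1.810088; start (x,ẋ)=(0.037911, 0.847100) → end (x,ẋ)=(0.226432, 0.304667)

x = 0.2264, ẋ = 0.3047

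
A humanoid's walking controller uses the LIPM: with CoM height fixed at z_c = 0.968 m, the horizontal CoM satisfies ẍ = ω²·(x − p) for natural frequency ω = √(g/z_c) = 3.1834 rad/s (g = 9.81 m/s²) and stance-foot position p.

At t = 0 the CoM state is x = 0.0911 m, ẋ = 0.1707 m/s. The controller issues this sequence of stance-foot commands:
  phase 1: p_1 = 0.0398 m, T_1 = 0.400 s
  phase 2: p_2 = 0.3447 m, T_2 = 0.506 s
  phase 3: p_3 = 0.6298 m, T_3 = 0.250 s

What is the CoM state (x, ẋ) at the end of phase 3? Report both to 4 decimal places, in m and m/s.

phase 1: p=0.0398, T=0.400, ωT=1.273360, cosh=1.926363, sinh=1.646474; start (x,ẋ)=(0.091100, 0.170700) → end (x,ẋ)=(0.226910, 0.597713)
phase 2: p=0.3447, T=0.506, ωT=1.610800, cosh=2.603272, sinh=2.403545; start (x,ẋ)=(0.226910, 0.597713) → end (x,ẋ)=(0.489347, 0.654743)
phase 3: p=0.6298, T=0.250, ωT=0.795850, cosh=1.333761, sinh=0.882563; start (x,ẋ)=(0.489347, 0.654743) → end (x,ẋ)=(0.623990, 0.478662)

x = 0.6240, ẋ = 0.4787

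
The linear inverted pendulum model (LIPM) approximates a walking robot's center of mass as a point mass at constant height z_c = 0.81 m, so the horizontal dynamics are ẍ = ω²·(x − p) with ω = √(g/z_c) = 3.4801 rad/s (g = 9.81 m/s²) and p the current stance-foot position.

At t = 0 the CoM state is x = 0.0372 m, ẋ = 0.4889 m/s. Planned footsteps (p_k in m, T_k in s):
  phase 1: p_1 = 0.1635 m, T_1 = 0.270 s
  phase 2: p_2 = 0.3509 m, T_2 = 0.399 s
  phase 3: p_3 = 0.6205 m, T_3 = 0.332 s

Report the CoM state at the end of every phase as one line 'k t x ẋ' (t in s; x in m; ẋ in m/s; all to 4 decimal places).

phase 1: p=0.1635, T=0.270, ωT=0.939627, cosh=1.474900, sinh=1.084127; start (x,ẋ)=(0.037200, 0.488900) → end (x,ẋ)=(0.129523, 0.244565)
phase 2: p=0.3509, T=0.399, ωT=1.388560, cosh=2.129253, sinh=1.879819; start (x,ẋ)=(0.129523, 0.244565) → end (x,ẋ)=(0.011637, -0.927497)
phase 3: p=0.6205, T=0.332, ωT=1.155393, cosh=1.745103, sinh=1.430169; start (x,ẋ)=(0.011637, -0.927497) → end (x,ẋ)=(-0.823189, -4.648967)

1 0.2700 0.1295 0.2446
2 0.6690 0.0116 -0.9275
3 1.0010 -0.8232 -4.6490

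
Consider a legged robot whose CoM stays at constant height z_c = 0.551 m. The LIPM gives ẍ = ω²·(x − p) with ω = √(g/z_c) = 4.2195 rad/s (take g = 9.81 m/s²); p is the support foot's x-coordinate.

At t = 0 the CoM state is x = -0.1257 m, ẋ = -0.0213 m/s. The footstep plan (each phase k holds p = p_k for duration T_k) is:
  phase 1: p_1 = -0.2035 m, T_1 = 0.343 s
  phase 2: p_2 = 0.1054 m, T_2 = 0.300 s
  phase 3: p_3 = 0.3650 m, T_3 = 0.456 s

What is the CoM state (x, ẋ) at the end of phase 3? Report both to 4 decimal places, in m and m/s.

x = -0.5439, ẋ = -3.6250

phase 1: p=-0.2035, T=0.343, ωT=1.447289, cosh=2.243389, sinh=2.008182; start (x,ẋ)=(-0.125700, -0.021300) → end (x,ẋ)=(-0.039102, 0.611456)
phase 2: p=0.1054, T=0.300, ωT=1.265850, cosh=1.914053, sinh=1.632053; start (x,ẋ)=(-0.039102, 0.611456) → end (x,ẋ)=(0.065320, 0.175256)
phase 3: p=0.3650, T=0.456, ωT=1.924092, cosh=3.497468, sinh=3.351459; start (x,ẋ)=(0.065320, 0.175256) → end (x,ẋ)=(-0.543918, -3.624964)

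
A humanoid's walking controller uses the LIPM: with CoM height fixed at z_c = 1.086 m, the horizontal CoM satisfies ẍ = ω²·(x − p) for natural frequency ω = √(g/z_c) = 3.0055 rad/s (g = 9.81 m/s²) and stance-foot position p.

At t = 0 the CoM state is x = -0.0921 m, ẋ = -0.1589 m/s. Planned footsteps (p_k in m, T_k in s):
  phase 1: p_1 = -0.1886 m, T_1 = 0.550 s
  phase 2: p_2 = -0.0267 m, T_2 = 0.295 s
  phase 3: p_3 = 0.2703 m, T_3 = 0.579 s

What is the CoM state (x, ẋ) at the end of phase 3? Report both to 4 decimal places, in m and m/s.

phase 1: p=-0.1886, T=0.550, ωT=1.653025, cosh=2.707112, sinh=2.515642; start (x,ẋ)=(-0.092100, -0.158900) → end (x,ẋ)=(-0.060365, 0.299454)
phase 2: p=-0.0267, T=0.295, ωT=0.886622, cosh=1.419482, sinh=1.007437; start (x,ẋ)=(-0.060365, 0.299454) → end (x,ẋ)=(0.025889, 0.323136)
phase 3: p=0.2703, T=0.579, ωT=1.740185, cosh=2.936941, sinh=2.761453; start (x,ẋ)=(0.025889, 0.323136) → end (x,ẋ)=(-0.150622, -1.079467)

x = -0.1506, ẋ = -1.0795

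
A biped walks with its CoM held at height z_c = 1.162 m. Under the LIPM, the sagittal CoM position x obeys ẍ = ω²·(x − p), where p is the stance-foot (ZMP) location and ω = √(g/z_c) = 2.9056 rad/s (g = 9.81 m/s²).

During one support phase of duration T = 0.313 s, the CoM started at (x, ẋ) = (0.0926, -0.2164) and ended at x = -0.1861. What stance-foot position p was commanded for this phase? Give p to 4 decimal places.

ωT = 2.9056·0.313 = 0.909453; cosh(ωT) = 1.442854, sinh(ωT) = 1.040109
x(T) = p + (x₀−p)·cosh(ωT) + (ẋ₀/ω)·sinh(ωT) ⇒ p·(1 − cosh) = x(T) − x₀·cosh − (ẋ₀/ω)·sinh
numerator   = -0.1861 − (0.0926)·1.442854 − (-0.2164/2.9056)·1.040109 = -0.242244
denominator = 1 − 1.442854 = -0.442854
p = -0.242244 / -0.442854 = 0.5470

p = 0.5470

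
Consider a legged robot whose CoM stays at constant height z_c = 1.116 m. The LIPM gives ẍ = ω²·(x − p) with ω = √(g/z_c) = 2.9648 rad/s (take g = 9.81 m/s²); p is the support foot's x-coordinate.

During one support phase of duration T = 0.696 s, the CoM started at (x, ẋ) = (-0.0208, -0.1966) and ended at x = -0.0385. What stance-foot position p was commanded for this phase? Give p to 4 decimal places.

p = -0.1005

ωT = 2.9648·0.696 = 2.063501; cosh(ωT) = 4.000247, sinh(ωT) = 3.873238
x(T) = p + (x₀−p)·cosh(ωT) + (ẋ₀/ω)·sinh(ωT) ⇒ p·(1 − cosh) = x(T) − x₀·cosh − (ẋ₀/ω)·sinh
numerator   = -0.0385 − (-0.0208)·4.000247 − (-0.1966/2.9648)·3.873238 = 0.301545
denominator = 1 − 4.000247 = -3.000247
p = 0.301545 / -3.000247 = -0.1005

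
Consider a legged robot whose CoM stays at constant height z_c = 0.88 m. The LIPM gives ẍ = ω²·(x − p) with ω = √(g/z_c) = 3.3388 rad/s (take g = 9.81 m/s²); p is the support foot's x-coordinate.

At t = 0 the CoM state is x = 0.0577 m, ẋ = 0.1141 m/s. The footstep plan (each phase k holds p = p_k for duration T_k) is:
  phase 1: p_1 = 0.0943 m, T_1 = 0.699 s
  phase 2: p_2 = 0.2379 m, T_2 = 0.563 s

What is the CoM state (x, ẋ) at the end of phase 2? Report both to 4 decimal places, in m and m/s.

phase 1: p=0.0943, T=0.699, ωT=2.333821, cosh=5.207108, sinh=5.110183; start (x,ẋ)=(0.057700, 0.114100) → end (x,ẋ)=(0.078355, -0.030334)
phase 2: p=0.2379, T=0.563, ωT=1.879744, cosh=3.352230, sinh=3.199600; start (x,ẋ)=(0.078355, -0.030334) → end (x,ẋ)=(-0.326001, -1.806077)

x = -0.3260, ẋ = -1.8061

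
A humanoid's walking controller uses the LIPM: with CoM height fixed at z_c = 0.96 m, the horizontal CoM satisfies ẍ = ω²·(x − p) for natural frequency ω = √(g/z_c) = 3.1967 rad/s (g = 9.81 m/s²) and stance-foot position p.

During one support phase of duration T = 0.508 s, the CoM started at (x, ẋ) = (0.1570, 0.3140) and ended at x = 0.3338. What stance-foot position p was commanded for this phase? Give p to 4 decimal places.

ωT = 3.1967·0.508 = 1.623924; cosh(ωT) = 2.635040, sinh(ωT) = 2.437916
x(T) = p + (x₀−p)·cosh(ωT) + (ẋ₀/ω)·sinh(ωT) ⇒ p·(1 − cosh) = x(T) − x₀·cosh − (ẋ₀/ω)·sinh
numerator   = 0.3338 − (0.1570)·2.635040 − (0.3140/3.1967)·2.437916 = -0.319369
denominator = 1 − 2.635040 = -1.635040
p = -0.319369 / -1.635040 = 0.1953

p = 0.1953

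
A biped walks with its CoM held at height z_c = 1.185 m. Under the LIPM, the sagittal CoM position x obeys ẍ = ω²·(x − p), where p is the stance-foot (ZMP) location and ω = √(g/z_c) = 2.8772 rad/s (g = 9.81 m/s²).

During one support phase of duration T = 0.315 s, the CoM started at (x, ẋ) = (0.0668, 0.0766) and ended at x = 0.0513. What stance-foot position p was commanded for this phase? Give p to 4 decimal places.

ωT = 2.8772·0.315 = 0.906318; cosh(ωT) = 1.439601, sinh(ωT) = 1.035592
x(T) = p + (x₀−p)·cosh(ωT) + (ẋ₀/ω)·sinh(ωT) ⇒ p·(1 − cosh) = x(T) − x₀·cosh − (ẋ₀/ω)·sinh
numerator   = 0.0513 − (0.0668)·1.439601 − (0.0766/2.8772)·1.035592 = -0.072436
denominator = 1 − 1.439601 = -0.439601
p = -0.072436 / -0.439601 = 0.1648

p = 0.1648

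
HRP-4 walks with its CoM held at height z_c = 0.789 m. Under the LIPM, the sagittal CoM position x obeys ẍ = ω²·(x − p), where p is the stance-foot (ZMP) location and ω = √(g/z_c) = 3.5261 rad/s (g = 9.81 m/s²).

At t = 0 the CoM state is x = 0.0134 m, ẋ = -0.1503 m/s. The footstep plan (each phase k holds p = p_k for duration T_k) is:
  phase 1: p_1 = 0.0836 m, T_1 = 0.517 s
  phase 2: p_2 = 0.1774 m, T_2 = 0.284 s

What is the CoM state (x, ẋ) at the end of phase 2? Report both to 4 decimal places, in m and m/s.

x = -0.9189, ẋ = -3.7385

phase 1: p=0.0836, T=0.517, ωT=1.822994, cosh=3.175952, sinh=3.014411; start (x,ẋ)=(0.013400, -0.150300) → end (x,ẋ)=(-0.267841, -1.223509)
phase 2: p=0.1774, T=0.284, ωT=1.001412, cosh=1.544742, sinh=1.177382; start (x,ẋ)=(-0.267841, -1.223509) → end (x,ẋ)=(-0.918918, -3.738454)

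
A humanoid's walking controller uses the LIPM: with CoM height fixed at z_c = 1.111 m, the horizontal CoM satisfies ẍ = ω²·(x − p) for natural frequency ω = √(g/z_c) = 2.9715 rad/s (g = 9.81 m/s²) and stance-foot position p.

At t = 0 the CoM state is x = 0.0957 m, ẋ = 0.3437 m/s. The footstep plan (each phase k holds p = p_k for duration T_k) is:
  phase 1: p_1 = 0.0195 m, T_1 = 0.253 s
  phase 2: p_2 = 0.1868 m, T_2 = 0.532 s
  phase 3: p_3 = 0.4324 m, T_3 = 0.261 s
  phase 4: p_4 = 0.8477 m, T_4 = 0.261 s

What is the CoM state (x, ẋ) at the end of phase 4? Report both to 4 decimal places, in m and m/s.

phase 1: p=0.0195, T=0.253, ωT=0.751789, cosh=1.296157, sinh=0.824635; start (x,ẋ)=(0.095700, 0.343700) → end (x,ẋ)=(0.213649, 0.632210)
phase 2: p=0.1868, T=0.532, ωT=1.580838, cosh=2.532414, sinh=2.326612; start (x,ẋ)=(0.213649, 0.632210) → end (x,ẋ)=(0.749797, 1.786638)
phase 3: p=0.4324, T=0.261, ωT=0.775562, cosh=1.316128, sinh=0.855683; start (x,ẋ)=(0.749797, 1.786638) → end (x,ẋ)=(1.364622, 3.158479)
phase 4: p=0.8477, T=0.261, ωT=0.775562, cosh=1.316128, sinh=0.855683; start (x,ẋ)=(1.364622, 3.158479) → end (x,ẋ)=(2.437562, 5.471322)

x = 2.4376, ẋ = 5.4713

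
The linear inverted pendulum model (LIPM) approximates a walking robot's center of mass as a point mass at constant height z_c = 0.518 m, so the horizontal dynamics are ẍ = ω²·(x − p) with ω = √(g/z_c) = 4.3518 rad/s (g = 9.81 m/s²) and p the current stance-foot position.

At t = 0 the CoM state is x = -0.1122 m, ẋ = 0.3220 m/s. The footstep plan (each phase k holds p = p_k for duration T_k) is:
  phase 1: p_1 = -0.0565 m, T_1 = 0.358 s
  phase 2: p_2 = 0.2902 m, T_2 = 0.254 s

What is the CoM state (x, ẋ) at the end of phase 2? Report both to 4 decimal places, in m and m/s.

x = -0.1641, ẋ = -1.4381

phase 1: p=-0.0565, T=0.358, ωT=1.557944, cosh=2.479809, sinh=2.269240; start (x,ẋ)=(-0.112200, 0.322000) → end (x,ẋ)=(-0.026719, 0.248445)
phase 2: p=0.2902, T=0.254, ωT=1.105357, cosh=1.675698, sinh=1.344605; start (x,ẋ)=(-0.026719, 0.248445) → end (x,ẋ)=(-0.164096, -1.438117)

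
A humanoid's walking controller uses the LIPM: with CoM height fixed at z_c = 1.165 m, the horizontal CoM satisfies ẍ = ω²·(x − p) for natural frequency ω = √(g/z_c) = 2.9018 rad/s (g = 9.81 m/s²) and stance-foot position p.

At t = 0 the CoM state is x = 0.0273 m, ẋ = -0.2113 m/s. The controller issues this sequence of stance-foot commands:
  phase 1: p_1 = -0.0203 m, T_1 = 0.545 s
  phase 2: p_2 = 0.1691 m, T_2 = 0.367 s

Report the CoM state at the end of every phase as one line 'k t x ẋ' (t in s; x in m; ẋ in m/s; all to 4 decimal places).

1 0.5450 -0.0692 -0.2138
2 0.9120 -0.3118 -1.2308

phase 1: p=-0.0203, T=0.545, ωT=1.581481, cosh=2.533911, sinh=2.328241; start (x,ẋ)=(0.027300, -0.211300) → end (x,ẋ)=(-0.069221, -0.213826)
phase 2: p=0.1691, T=0.367, ωT=1.064961, cosh=1.622733, sinh=1.277992; start (x,ẋ)=(-0.069221, -0.213826) → end (x,ẋ)=(-0.311803, -1.230790)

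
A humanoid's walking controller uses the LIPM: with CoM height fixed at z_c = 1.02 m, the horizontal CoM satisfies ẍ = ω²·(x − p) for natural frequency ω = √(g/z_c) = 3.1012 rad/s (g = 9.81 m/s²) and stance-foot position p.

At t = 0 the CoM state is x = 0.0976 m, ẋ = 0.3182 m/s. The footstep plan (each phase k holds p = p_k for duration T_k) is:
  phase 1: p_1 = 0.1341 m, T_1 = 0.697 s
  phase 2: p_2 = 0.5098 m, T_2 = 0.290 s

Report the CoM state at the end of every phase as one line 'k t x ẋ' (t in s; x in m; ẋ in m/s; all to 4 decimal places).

phase 1: p=0.1341, T=0.697, ωT=2.161536, cosh=4.399809, sinh=4.284661; start (x,ẋ)=(0.097600, 0.318200) → end (x,ẋ)=(0.413137, 0.915022)
phase 2: p=0.5098, T=0.290, ωT=0.899348, cosh=1.432417, sinh=1.025583; start (x,ẋ)=(0.413137, 0.915022) → end (x,ẋ)=(0.673940, 1.003252)

1 0.6970 0.4131 0.9150
2 0.9870 0.6739 1.0033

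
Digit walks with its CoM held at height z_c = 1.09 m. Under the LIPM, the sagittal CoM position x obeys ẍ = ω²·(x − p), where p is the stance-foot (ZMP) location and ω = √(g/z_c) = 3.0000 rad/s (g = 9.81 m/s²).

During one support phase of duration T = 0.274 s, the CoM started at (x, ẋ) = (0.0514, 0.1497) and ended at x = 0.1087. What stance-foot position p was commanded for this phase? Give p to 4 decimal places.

p = 0.0192

ωT = 3.0000·0.274 = 0.822000; cosh(ωT) = 1.357299, sinh(ωT) = 0.917747
x(T) = p + (x₀−p)·cosh(ωT) + (ẋ₀/ω)·sinh(ωT) ⇒ p·(1 − cosh) = x(T) − x₀·cosh − (ẋ₀/ω)·sinh
numerator   = 0.1087 − (0.0514)·1.357299 − (0.1497/3.0000)·0.917747 = -0.006861
denominator = 1 − 1.357299 = -0.357299
p = -0.006861 / -0.357299 = 0.0192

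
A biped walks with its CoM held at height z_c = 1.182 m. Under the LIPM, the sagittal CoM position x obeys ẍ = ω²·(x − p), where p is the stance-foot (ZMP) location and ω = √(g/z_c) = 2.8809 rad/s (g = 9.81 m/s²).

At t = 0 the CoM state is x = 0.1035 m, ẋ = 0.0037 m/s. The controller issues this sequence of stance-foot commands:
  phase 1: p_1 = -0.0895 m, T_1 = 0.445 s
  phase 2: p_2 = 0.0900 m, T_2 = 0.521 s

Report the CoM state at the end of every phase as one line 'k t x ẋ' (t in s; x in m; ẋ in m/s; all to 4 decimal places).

1 0.4450 0.2872 0.9319
2 0.9660 1.2438 3.4050

phase 1: p=-0.0895, T=0.445, ωT=1.282001, cosh=1.940662, sinh=1.663180; start (x,ẋ)=(0.103500, 0.003700) → end (x,ẋ)=(0.287184, 0.931931)
phase 2: p=0.0900, T=0.521, ωT=1.500949, cosh=2.354431, sinh=2.131513; start (x,ẋ)=(0.287184, 0.931931) → end (x,ẋ)=(1.243771, 3.405010)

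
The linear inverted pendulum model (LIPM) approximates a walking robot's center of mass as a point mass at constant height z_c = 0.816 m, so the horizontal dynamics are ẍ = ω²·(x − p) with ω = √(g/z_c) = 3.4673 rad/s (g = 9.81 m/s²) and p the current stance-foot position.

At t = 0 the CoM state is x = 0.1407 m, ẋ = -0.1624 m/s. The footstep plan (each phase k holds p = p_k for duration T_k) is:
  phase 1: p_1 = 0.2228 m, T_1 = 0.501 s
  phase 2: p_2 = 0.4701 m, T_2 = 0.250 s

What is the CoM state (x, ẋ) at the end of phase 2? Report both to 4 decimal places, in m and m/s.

phase 1: p=0.2228, T=0.501, ωT=1.737117, cosh=2.928485, sinh=2.752458; start (x,ẋ)=(0.140700, -0.162400) → end (x,ẋ)=(-0.146547, -1.259115)
phase 2: p=0.4701, T=0.250, ωT=0.866825, cosh=1.399814, sinh=0.979530; start (x,ẋ)=(-0.146547, -1.259115) → end (x,ẋ)=(-0.748798, -3.856862)

x = -0.7488, ẋ = -3.8569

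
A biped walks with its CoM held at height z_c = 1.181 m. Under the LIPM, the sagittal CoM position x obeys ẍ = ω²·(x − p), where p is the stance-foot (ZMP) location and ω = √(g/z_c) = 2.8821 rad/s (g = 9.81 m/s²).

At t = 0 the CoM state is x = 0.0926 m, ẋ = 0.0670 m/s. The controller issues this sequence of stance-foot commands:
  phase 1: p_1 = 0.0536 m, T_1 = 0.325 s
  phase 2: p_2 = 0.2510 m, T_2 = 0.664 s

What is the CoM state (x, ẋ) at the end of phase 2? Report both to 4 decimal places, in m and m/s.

x = 0.1062, ẋ = -0.3362

phase 1: p=0.0536, T=0.325, ωT=0.936682, cosh=1.471714, sinh=1.079788; start (x,ẋ)=(0.092600, 0.067000) → end (x,ẋ)=(0.136099, 0.219975)
phase 2: p=0.2510, T=0.664, ωT=1.913714, cosh=3.462875, sinh=3.315344; start (x,ẋ)=(0.136099, 0.219975) → end (x,ẋ)=(0.106153, -0.336154)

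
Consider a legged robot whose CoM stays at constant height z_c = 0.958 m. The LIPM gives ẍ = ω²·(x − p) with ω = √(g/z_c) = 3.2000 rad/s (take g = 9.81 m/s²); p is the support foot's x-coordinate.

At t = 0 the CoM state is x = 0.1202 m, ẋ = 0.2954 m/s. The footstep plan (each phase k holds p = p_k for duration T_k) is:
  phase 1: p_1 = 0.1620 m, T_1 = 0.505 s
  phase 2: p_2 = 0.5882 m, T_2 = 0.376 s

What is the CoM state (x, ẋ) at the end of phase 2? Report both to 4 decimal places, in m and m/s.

phase 1: p=0.1620, T=0.505, ωT=1.616000, cosh=2.615805, sinh=2.417113; start (x,ẋ)=(0.120200, 0.295400) → end (x,ẋ)=(0.275789, 0.449396)
phase 2: p=0.5882, T=0.376, ωT=1.203200, cosh=1.815495, sinh=1.515263; start (x,ẋ)=(0.275789, 0.449396) → end (x,ẋ)=(0.233817, -0.698955)

x = 0.2338, ẋ = -0.6990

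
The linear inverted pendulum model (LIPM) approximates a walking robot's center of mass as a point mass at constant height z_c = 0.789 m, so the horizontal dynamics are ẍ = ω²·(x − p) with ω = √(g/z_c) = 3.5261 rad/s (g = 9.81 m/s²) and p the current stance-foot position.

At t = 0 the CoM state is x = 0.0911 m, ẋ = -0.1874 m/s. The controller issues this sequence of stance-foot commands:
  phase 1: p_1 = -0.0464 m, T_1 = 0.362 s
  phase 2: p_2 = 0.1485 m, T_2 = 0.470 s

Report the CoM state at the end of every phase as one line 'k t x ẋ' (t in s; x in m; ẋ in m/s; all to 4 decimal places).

phase 1: p=-0.0464, T=0.362, ωT=1.276448, cosh=1.931457, sinh=1.652431; start (x,ẋ)=(0.091100, -0.187400) → end (x,ẋ)=(0.131354, 0.439207)
phase 2: p=0.1485, T=0.470, ωT=1.657267, cosh=2.717808, sinh=2.527149; start (x,ẋ)=(0.131354, 0.439207) → end (x,ẋ)=(0.416681, 1.040897)

1 0.3620 0.1314 0.4392
2 0.8320 0.4167 1.0409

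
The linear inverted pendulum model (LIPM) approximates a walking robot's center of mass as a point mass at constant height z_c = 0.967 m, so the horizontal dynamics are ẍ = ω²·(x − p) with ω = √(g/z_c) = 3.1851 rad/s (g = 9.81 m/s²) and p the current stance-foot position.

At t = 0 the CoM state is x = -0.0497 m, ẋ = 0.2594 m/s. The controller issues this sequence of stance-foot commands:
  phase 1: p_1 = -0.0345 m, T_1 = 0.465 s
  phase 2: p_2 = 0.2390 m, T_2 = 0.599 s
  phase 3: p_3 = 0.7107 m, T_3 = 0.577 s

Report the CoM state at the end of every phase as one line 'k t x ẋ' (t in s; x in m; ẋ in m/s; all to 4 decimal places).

1 0.4650 0.1002 0.4989
2 1.0640 0.2771 0.2609
3 1.6410 -0.4351 -3.3882

phase 1: p=-0.0345, T=0.465, ωT=1.481072, cosh=2.312525, sinh=2.085131; start (x,ẋ)=(-0.049700, 0.259400) → end (x,ẋ)=(0.100166, 0.498920)
phase 2: p=0.2390, T=0.599, ωT=1.907875, cosh=3.443574, sinh=3.295179; start (x,ẋ)=(0.100166, 0.498920) → end (x,ẋ)=(0.277079, 0.260943)
phase 3: p=0.7107, T=0.577, ωT=1.837803, cosh=3.220942, sinh=3.061776; start (x,ẋ)=(0.277079, 0.260943) → end (x,ẋ)=(-0.435129, -3.388216)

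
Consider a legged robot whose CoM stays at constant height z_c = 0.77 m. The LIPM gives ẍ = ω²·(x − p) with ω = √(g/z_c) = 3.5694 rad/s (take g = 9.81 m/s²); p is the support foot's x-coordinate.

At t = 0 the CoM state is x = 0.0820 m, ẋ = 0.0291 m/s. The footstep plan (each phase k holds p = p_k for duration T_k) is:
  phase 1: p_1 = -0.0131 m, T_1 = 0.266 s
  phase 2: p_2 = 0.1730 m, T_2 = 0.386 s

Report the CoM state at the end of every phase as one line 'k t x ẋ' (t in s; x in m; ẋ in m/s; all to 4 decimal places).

phase 1: p=-0.0131, T=0.266, ωT=0.949460, cosh=1.485632, sinh=1.098683; start (x,ẋ)=(0.082000, 0.029100) → end (x,ẋ)=(0.137141, 0.416180)
phase 2: p=0.1730, T=0.386, ωT=1.377788, cosh=2.109128, sinh=1.856992; start (x,ẋ)=(0.137141, 0.416180) → end (x,ẋ)=(0.313887, 0.640089)

1 0.2660 0.1371 0.4162
2 0.6520 0.3139 0.6401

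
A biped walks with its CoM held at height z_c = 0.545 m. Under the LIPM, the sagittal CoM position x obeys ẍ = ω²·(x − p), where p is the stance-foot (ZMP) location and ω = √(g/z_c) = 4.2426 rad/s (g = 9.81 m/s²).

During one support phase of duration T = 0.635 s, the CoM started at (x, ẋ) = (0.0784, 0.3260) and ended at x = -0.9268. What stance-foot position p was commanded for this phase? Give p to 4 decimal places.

p = 0.3227

ωT = 4.2426·0.635 = 2.694051; cosh(ωT) = 7.429541, sinh(ωT) = 7.361934
x(T) = p + (x₀−p)·cosh(ωT) + (ẋ₀/ω)·sinh(ωT) ⇒ p·(1 − cosh) = x(T) − x₀·cosh − (ẋ₀/ω)·sinh
numerator   = -0.9268 − (0.0784)·7.429541 − (0.3260/4.2426)·7.361934 = -2.074965
denominator = 1 − 7.429541 = -6.429541
p = -2.074965 / -6.429541 = 0.3227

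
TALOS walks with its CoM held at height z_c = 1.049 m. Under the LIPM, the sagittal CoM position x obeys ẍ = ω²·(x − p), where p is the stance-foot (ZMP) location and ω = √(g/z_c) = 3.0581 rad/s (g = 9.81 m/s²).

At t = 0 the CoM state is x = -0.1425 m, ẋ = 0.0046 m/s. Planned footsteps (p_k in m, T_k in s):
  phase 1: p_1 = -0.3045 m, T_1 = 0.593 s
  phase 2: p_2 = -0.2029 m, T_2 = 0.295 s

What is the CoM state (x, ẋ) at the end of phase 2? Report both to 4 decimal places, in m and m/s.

phase 1: p=-0.3045, T=0.593, ωT=1.813453, cosh=3.147338, sinh=2.984248; start (x,ẋ)=(-0.142500, 0.004600) → end (x,ẋ)=(0.209858, 1.492910)
phase 2: p=-0.2029, T=0.295, ωT=0.902139, cosh=1.435286, sinh=1.029585; start (x,ẋ)=(0.209858, 1.492910) → end (x,ẋ)=(0.892150, 3.442351)

x = 0.8922, ẋ = 3.4424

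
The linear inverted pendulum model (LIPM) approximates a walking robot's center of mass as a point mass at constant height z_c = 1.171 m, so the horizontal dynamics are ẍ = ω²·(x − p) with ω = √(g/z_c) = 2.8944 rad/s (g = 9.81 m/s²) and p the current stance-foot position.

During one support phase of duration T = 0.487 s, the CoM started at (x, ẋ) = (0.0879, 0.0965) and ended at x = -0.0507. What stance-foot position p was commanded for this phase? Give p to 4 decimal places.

p = 0.2613

ωT = 2.8944·0.487 = 1.409573; cosh(ωT) = 2.169227, sinh(ωT) = 1.924979
x(T) = p + (x₀−p)·cosh(ωT) + (ẋ₀/ω)·sinh(ωT) ⇒ p·(1 − cosh) = x(T) − x₀·cosh − (ẋ₀/ω)·sinh
numerator   = -0.0507 − (0.0879)·2.169227 − (0.0965/2.8944)·1.924979 = -0.305554
denominator = 1 − 2.169227 = -1.169227
p = -0.305554 / -1.169227 = 0.2613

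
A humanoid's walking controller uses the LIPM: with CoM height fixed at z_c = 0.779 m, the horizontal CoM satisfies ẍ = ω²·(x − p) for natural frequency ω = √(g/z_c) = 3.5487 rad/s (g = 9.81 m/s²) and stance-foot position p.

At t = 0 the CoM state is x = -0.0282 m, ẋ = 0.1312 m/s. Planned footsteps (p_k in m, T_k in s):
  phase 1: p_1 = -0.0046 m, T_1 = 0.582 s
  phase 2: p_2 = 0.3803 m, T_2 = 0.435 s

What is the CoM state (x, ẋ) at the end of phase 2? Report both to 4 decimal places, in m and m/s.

phase 1: p=-0.0046, T=0.582, ωT=2.065343, cosh=4.007390, sinh=3.880616; start (x,ẋ)=(-0.028200, 0.131200) → end (x,ẋ)=(0.044297, 0.200771)
phase 2: p=0.3803, T=0.435, ωT=1.543685, cosh=2.447701, sinh=2.234108; start (x,ẋ)=(0.044297, 0.200771) → end (x,ẋ)=(-0.315738, -2.172466)

x = -0.3157, ẋ = -2.1725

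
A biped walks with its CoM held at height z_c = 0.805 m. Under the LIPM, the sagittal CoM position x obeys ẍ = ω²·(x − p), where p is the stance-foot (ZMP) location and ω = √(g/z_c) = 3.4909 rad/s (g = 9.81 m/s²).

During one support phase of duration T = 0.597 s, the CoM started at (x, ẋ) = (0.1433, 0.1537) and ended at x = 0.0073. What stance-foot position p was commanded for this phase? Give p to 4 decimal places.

ωT = 3.4909·0.597 = 2.084067; cosh(ωT) = 4.080757, sinh(ωT) = 3.956334
x(T) = p + (x₀−p)·cosh(ωT) + (ẋ₀/ω)·sinh(ωT) ⇒ p·(1 − cosh) = x(T) − x₀·cosh − (ẋ₀/ω)·sinh
numerator   = 0.0073 − (0.1433)·4.080757 − (0.1537/3.4909)·3.956334 = -0.751665
denominator = 1 − 4.080757 = -3.080757
p = -0.751665 / -3.080757 = 0.2440

p = 0.2440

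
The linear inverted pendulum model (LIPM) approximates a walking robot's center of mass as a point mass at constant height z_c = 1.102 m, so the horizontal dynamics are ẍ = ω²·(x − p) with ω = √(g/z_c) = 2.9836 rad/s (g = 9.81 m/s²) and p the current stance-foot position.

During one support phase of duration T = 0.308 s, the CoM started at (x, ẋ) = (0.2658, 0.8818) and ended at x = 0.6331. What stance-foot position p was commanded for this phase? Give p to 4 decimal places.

p = 0.1425

ωT = 2.9836·0.308 = 0.918949; cosh(ωT) = 1.452796, sinh(ωT) = 1.053858
x(T) = p + (x₀−p)·cosh(ωT) + (ẋ₀/ω)·sinh(ωT) ⇒ p·(1 − cosh) = x(T) − x₀·cosh − (ẋ₀/ω)·sinh
numerator   = 0.6331 − (0.2658)·1.452796 − (0.8818/2.9836)·1.053858 = -0.064520
denominator = 1 − 1.452796 = -0.452796
p = -0.064520 / -0.452796 = 0.1425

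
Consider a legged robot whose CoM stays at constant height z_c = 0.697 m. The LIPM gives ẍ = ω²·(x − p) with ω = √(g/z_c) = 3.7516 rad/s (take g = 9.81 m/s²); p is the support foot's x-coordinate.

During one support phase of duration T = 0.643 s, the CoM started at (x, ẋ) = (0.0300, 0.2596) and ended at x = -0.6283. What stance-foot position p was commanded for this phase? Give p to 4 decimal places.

p = 0.2552

ωT = 3.7516·0.643 = 2.412279; cosh(ωT) = 5.624487, sinh(ωT) = 5.534876
x(T) = p + (x₀−p)·cosh(ωT) + (ẋ₀/ω)·sinh(ωT) ⇒ p·(1 − cosh) = x(T) − x₀·cosh − (ẋ₀/ω)·sinh
numerator   = -0.6283 − (0.0300)·5.624487 − (0.2596/3.7516)·5.534876 = -1.180032
denominator = 1 − 5.624487 = -4.624487
p = -1.180032 / -4.624487 = 0.2552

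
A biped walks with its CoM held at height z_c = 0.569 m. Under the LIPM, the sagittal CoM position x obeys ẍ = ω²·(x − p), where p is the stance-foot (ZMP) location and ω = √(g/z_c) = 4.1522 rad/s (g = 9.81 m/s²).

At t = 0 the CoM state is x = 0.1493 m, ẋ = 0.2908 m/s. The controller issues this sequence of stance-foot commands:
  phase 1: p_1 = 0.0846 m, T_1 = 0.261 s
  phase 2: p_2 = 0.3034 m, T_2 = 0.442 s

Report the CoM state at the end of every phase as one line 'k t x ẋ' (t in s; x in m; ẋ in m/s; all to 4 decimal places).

phase 1: p=0.0846, T=0.261, ωT=1.083724, cosh=1.647000, sinh=1.308667; start (x,ẋ)=(0.149300, 0.290800) → end (x,ẋ)=(0.282814, 0.830517)
phase 2: p=0.3034, T=0.442, ωT=1.835272, cosh=3.213206, sinh=3.053635; start (x,ẋ)=(0.282814, 0.830517) → end (x,ẋ)=(0.848036, 2.407602)

1 0.2610 0.2828 0.8305
2 0.7030 0.8480 2.4076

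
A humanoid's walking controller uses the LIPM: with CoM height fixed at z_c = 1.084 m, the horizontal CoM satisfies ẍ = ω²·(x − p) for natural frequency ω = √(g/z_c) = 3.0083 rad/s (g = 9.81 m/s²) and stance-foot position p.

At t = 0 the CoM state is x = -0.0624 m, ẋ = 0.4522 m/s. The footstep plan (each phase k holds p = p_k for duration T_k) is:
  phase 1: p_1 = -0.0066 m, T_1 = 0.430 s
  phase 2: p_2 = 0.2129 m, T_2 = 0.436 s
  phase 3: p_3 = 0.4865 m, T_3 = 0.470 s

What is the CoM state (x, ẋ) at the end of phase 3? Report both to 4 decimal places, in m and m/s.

x = 0.8364, ẋ = 1.3071

phase 1: p=-0.0066, T=0.430, ωT=1.293569, cosh=1.960033, sinh=1.685743; start (x,ẋ)=(-0.062400, 0.452200) → end (x,ẋ)=(0.137427, 0.603353)
phase 2: p=0.2129, T=0.436, ωT=1.311619, cosh=1.990781, sinh=1.721397; start (x,ẋ)=(0.137427, 0.603353) → end (x,ẋ)=(0.407897, 0.810306)
phase 3: p=0.4865, T=0.470, ωT=1.413901, cosh=2.177579, sinh=1.934386; start (x,ẋ)=(0.407897, 0.810306) → end (x,ẋ)=(0.836376, 1.307099)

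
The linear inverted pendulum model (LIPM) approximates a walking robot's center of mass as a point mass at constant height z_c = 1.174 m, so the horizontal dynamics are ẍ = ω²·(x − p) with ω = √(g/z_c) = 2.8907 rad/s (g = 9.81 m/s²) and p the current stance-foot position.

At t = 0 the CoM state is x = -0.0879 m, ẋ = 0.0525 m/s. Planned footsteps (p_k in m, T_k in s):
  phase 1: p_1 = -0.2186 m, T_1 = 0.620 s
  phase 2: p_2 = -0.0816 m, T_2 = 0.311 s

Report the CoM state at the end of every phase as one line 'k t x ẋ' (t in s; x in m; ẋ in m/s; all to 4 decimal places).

1 0.6200 0.2376 1.2645
2 0.9310 0.8239 2.7566

phase 1: p=-0.2186, T=0.620, ωT=1.792234, cosh=3.084718, sinh=2.918130; start (x,ẋ)=(-0.087900, 0.052500) → end (x,ẋ)=(0.237571, 1.264460)
phase 2: p=-0.0816, T=0.311, ωT=0.899008, cosh=1.432068, sinh=1.025095; start (x,ẋ)=(0.237571, 1.264460) → end (x,ẋ)=(0.823875, 2.756573)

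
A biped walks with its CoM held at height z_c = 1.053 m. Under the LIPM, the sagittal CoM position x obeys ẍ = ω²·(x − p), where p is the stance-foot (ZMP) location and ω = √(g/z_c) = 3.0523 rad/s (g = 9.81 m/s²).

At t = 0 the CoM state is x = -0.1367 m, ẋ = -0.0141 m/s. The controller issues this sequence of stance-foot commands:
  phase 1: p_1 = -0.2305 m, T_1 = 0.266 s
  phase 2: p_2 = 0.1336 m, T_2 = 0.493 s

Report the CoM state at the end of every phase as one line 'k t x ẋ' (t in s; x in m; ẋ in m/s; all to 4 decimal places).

1 0.2660 -0.1082 0.2398
2 0.7590 -0.2695 -1.0133

phase 1: p=-0.2305, T=0.266, ωT=0.811912, cosh=1.348109, sinh=0.904101; start (x,ẋ)=(-0.136700, -0.014100) → end (x,ẋ)=(-0.108224, 0.239841)
phase 2: p=0.1336, T=0.493, ωT=1.504784, cosh=2.362623, sinh=2.140558; start (x,ẋ)=(-0.108224, 0.239841) → end (x,ẋ)=(-0.269540, -1.013332)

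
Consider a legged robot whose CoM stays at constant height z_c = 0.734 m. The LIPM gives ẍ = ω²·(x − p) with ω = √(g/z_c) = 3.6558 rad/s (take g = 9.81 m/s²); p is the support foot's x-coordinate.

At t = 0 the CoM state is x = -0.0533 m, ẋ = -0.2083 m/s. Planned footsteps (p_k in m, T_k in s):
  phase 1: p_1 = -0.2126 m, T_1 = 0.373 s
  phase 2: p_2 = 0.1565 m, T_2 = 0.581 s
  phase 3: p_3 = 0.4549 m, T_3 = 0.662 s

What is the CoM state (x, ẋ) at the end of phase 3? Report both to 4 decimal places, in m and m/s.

x = 0.2206, ẋ = -0.7475

phase 1: p=-0.2126, T=0.373, ωT=1.363613, cosh=2.083016, sinh=1.827281; start (x,ẋ)=(-0.053300, -0.208300) → end (x,ẋ)=(0.015110, 0.630260)
phase 2: p=0.1565, T=0.581, ωT=2.124020, cosh=4.242122, sinh=4.122572; start (x,ẋ)=(0.015110, 0.630260) → end (x,ẋ)=(0.267436, 0.542703)
phase 3: p=0.4549, T=0.662, ωT=2.420140, cosh=5.668169, sinh=5.579260; start (x,ẋ)=(0.267436, 0.542703) → end (x,ẋ)=(0.220564, -0.747504)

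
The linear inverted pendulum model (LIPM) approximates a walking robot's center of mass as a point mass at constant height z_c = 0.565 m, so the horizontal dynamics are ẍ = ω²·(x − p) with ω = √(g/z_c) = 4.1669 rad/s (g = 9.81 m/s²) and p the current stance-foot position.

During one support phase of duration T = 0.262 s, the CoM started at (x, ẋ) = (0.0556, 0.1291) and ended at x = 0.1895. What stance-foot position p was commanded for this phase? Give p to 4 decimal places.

p = -0.0858

ωT = 4.1669·0.262 = 1.091728; cosh(ωT) = 1.657527, sinh(ωT) = 1.321891
x(T) = p + (x₀−p)·cosh(ωT) + (ẋ₀/ω)·sinh(ωT) ⇒ p·(1 − cosh) = x(T) − x₀·cosh − (ẋ₀/ω)·sinh
numerator   = 0.1895 − (0.0556)·1.657527 − (0.1291/4.1669)·1.321891 = 0.056386
denominator = 1 − 1.657527 = -0.657527
p = 0.056386 / -0.657527 = -0.0858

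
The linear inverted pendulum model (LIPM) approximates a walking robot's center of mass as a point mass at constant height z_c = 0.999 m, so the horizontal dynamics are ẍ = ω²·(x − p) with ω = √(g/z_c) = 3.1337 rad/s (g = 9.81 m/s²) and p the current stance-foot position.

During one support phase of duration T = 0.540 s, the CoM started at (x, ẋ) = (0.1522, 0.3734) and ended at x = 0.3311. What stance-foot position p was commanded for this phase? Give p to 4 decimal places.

ωT = 3.1337·0.540 = 1.692198; cosh(ωT) = 2.807760, sinh(ωT) = 2.623646
x(T) = p + (x₀−p)·cosh(ωT) + (ẋ₀/ω)·sinh(ωT) ⇒ p·(1 − cosh) = x(T) − x₀·cosh − (ẋ₀/ω)·sinh
numerator   = 0.3311 − (0.1522)·2.807760 − (0.3734/3.1337)·2.623646 = -0.408865
denominator = 1 − 2.807760 = -1.807760
p = -0.408865 / -1.807760 = 0.2262

p = 0.2262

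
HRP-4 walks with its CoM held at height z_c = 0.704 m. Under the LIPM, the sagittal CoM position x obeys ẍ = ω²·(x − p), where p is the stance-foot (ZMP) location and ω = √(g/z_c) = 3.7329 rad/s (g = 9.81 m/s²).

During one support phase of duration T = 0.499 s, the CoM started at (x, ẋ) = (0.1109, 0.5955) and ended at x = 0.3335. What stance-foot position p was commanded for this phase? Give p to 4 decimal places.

p = 0.2322

ωT = 3.7329·0.499 = 1.862717; cosh(ωT) = 3.298232, sinh(ωT) = 3.142982
x(T) = p + (x₀−p)·cosh(ωT) + (ẋ₀/ω)·sinh(ωT) ⇒ p·(1 − cosh) = x(T) − x₀·cosh − (ẋ₀/ω)·sinh
numerator   = 0.3335 − (0.1109)·3.298232 − (0.5955/3.7329)·3.142982 = -0.533666
denominator = 1 − 3.298232 = -2.298232
p = -0.533666 / -2.298232 = 0.2322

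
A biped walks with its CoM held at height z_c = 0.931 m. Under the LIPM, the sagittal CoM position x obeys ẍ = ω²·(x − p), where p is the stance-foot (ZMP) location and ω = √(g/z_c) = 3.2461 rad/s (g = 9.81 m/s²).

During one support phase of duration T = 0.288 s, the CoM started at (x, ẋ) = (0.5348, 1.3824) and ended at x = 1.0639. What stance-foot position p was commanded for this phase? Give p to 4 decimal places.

ωT = 3.2461·0.288 = 0.934877; cosh(ωT) = 1.469767, sinh(ωT) = 1.077133
x(T) = p + (x₀−p)·cosh(ωT) + (ẋ₀/ω)·sinh(ωT) ⇒ p·(1 − cosh) = x(T) − x₀·cosh − (ẋ₀/ω)·sinh
numerator   = 1.0639 − (0.5348)·1.469767 − (1.3824/3.2461)·1.077133 = -0.180844
denominator = 1 − 1.469767 = -0.469767
p = -0.180844 / -0.469767 = 0.3850

p = 0.3850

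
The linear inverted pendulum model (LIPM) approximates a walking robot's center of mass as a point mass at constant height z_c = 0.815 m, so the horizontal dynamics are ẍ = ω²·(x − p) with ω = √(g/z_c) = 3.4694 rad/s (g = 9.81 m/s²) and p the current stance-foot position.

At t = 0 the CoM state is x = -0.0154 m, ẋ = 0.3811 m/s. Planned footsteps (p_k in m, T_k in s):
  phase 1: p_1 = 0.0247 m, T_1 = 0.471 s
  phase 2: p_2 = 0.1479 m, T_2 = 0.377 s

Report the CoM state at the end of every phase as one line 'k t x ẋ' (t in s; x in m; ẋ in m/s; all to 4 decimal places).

1 0.4710 0.1888 0.6708
2 0.8480 0.5605 1.5744

phase 1: p=0.0247, T=0.471, ωT=1.634087, cosh=2.659955, sinh=2.464824; start (x,ẋ)=(-0.015400, 0.381100) → end (x,ẋ)=(0.188787, 0.670795)
phase 2: p=0.1479, T=0.377, ωT=1.307964, cosh=1.984502, sinh=1.714132; start (x,ẋ)=(0.188787, 0.670795) → end (x,ẋ)=(0.560461, 1.574351)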